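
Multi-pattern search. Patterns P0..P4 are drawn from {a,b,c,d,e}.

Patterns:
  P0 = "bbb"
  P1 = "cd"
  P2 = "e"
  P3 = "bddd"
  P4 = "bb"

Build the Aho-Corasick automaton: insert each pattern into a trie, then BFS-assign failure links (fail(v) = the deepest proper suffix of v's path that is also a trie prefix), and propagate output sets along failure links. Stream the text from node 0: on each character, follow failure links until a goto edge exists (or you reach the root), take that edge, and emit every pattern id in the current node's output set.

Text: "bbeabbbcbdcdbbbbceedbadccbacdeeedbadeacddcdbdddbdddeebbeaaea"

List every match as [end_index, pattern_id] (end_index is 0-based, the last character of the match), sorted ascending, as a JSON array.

Build:
Trie (insert patterns):
  n0 'ε': b→1 c→4 e→6
  n1 'b': b→2 d→7
  n2 'bb': b→3  ←P4
  n3 'bbb': ·  ←P0
  n4 'c': d→5
  n5 'cd': ·  ←P1
  n6 'e': ·  ←P2
  n7 'bd': d→8
  n8 'bdd': d→9
  n9 'bddd': ·  ←P3

Failure links (BFS by depth):
  fail(1) 'b': from fail(0)=0 chase 'b': 0 ⇒ 0;  out=∅∪out(0)=∅
  fail(4) 'c': from fail(0)=0 chase 'c': 0 ⇒ 0;  out=∅∪out(0)=∅
  fail(6) 'e': from fail(0)=0 chase 'e': 0 ⇒ 0;  out={2}∪out(0)={2}
  fail(2) 'bb': from fail(1)=0 chase 'b': 0 ⇒ 1;  out={4}∪out(1)={4}
  fail(5) 'cd': from fail(4)=0 chase 'd': 0 ⇒ 0;  out={1}∪out(0)={1}
  fail(7) 'bd': from fail(1)=0 chase 'd': 0 ⇒ 0;  out=∅∪out(0)=∅
  fail(3) 'bbb': from fail(2)=1 chase 'b': 1 ⇒ 2;  out={0}∪out(2)={0,4}
  fail(8) 'bdd': from fail(7)=0 chase 'd': 0 ⇒ 0;  out=∅∪out(0)=∅
  fail(9) 'bddd': from fail(8)=0 chase 'd': 0 ⇒ 0;  out={3}∪out(0)={3}

Scan:
pos 0 'b': at 1
pos 1 'b': at 2  emit P4@[0:1]
pos 2 'e': at 6 (fail-walked)  emit P2@[2:2]
pos 3 'a': at 0 (fail-walked)
pos 4 'b': at 1
pos 5 'b': at 2  emit P4@[4:5]
pos 6 'b': at 3  emit P0@[4:6],P4@[5:6]
pos 7 'c': at 4 (fail-walked)
pos 8 'b': at 1 (fail-walked)
pos 9 'd': at 7
pos 10 'c': at 4 (fail-walked)
pos 11 'd': at 5  emit P1@[10:11]
pos 12 'b': at 1 (fail-walked)
pos 13 'b': at 2  emit P4@[12:13]
pos 14 'b': at 3  emit P0@[12:14],P4@[13:14]
pos 15 'b': at 3 (fail-walked)  emit P0@[13:15],P4@[14:15]
pos 16 'c': at 4 (fail-walked)
pos 17 'e': at 6 (fail-walked)  emit P2@[17:17]
pos 18 'e': at 6 (fail-walked)  emit P2@[18:18]
pos 19 'd': at 0 (fail-walked)
pos 20 'b': at 1
pos 21 'a': at 0 (fail-walked)
pos 22 'd': at 0
pos 23 'c': at 4
pos 24 'c': at 4 (fail-walked)
pos 25 'b': at 1 (fail-walked)
pos 26 'a': at 0 (fail-walked)
pos 27 'c': at 4
pos 28 'd': at 5  emit P1@[27:28]
pos 29 'e': at 6 (fail-walked)  emit P2@[29:29]
pos 30 'e': at 6 (fail-walked)  emit P2@[30:30]
pos 31 'e': at 6 (fail-walked)  emit P2@[31:31]
pos 32 'd': at 0 (fail-walked)
pos 33 'b': at 1
pos 34 'a': at 0 (fail-walked)
pos 35 'd': at 0
pos 36 'e': at 6  emit P2@[36:36]
pos 37 'a': at 0 (fail-walked)
pos 38 'c': at 4
pos 39 'd': at 5  emit P1@[38:39]
pos 40 'd': at 0 (fail-walked)
pos 41 'c': at 4
pos 42 'd': at 5  emit P1@[41:42]
pos 43 'b': at 1 (fail-walked)
pos 44 'd': at 7
pos 45 'd': at 8
pos 46 'd': at 9  emit P3@[43:46]
pos 47 'b': at 1 (fail-walked)
pos 48 'd': at 7
pos 49 'd': at 8
pos 50 'd': at 9  emit P3@[47:50]
pos 51 'e': at 6 (fail-walked)  emit P2@[51:51]
pos 52 'e': at 6 (fail-walked)  emit P2@[52:52]
pos 53 'b': at 1 (fail-walked)
pos 54 'b': at 2  emit P4@[53:54]
pos 55 'e': at 6 (fail-walked)  emit P2@[55:55]
pos 56 'a': at 0 (fail-walked)
pos 57 'a': at 0
pos 58 'e': at 6  emit P2@[58:58]
pos 59 'a': at 0 (fail-walked)

All matches (sorted): [[1,4],[2,2],[5,4],[6,0],[6,4],[11,1],[13,4],[14,0],[14,4],[15,0],[15,4],[17,2],[18,2],[28,1],[29,2],[30,2],[31,2],[36,2],[39,1],[42,1],[46,3],[50,3],[51,2],[52,2],[54,4],[55,2],[58,2]]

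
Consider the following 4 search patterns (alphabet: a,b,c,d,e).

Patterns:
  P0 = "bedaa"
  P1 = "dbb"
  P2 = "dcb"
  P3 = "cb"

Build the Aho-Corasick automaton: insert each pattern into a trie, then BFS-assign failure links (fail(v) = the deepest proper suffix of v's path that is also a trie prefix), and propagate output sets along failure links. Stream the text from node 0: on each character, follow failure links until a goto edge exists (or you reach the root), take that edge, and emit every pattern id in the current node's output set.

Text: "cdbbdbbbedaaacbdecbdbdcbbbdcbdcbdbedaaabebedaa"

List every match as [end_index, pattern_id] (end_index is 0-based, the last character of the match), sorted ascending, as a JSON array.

Build:
Trie (insert patterns):
  n0 'ε': b→1 c→11 d→6
  n1 'b': e→2
  n2 'be': d→3
  n3 'bed': a→4
  n4 'beda': a→5
  n5 'bedaa': ·  [P0 ends]
  n6 'd': b→7 c→9
  n7 'db': b→8
  n8 'dbb': ·  [P1 ends]
  n9 'dc': b→10
  n10 'dcb': ·  [P2 ends]
  n11 'c': b→12
  n12 'cb': ·  [P3 ends]

BFS fail/out derivation:
  n1('b'): parent n0 fail=0; on 'b' 0 → fail=0;  out ∅∪∅=∅
  n6('d'): parent n0 fail=0; on 'd' 0 → fail=0;  out ∅∪∅=∅
  n11('c'): parent n0 fail=0; on 'c' 0 → fail=0;  out ∅∪∅=∅
  n2('be'): parent n1 fail=0; on 'e' 0 → fail=0;  out ∅∪∅=∅
  n7('db'): parent n6 fail=0; on 'b' 0 → fail=1;  out ∅∪∅=∅
  n9('dc'): parent n6 fail=0; on 'c' 0 → fail=11;  out ∅∪∅=∅
  n12('cb'): parent n11 fail=0; on 'b' 0 → fail=1;  out {3}∪∅={3}
  n3('bed'): parent n2 fail=0; on 'd' 0 → fail=6;  out ∅∪∅=∅
  n8('dbb'): parent n7 fail=1; on 'b' 1→0 → fail=1;  out {1}∪∅={1}
  n10('dcb'): parent n9 fail=11; on 'b' 11 → fail=12;  out {2}∪{3}={2,3}
  n4('beda'): parent n3 fail=6; on 'a' 6→0 → fail=0;  out ∅∪∅=∅
  n5('bedaa'): parent n4 fail=0; on 'a' 0 → fail=0;  out {0}∪∅={0}

Run:
i=0 'c': node 0→11
i=1 'd': node 11→6 ·f
i=2 'b': node 6→7
i=3 'b': node 7→8  emit P1@[1:3]
i=4 'd': node 8→6 ·f
i=5 'b': node 6→7
i=6 'b': node 7→8  emit P1@[4:6]
i=7 'b': node 8→1 ·f
i=8 'e': node 1→2
i=9 'd': node 2→3
i=10 'a': node 3→4
i=11 'a': node 4→5  emit P0@[7:11]
i=12 'a': node 5→0 ·f
i=13 'c': node 0→11
i=14 'b': node 11→12  emit P3@[13:14]
i=15 'd': node 12→6 ·f
i=16 'e': node 6→0 ·f
i=17 'c': node 0→11
i=18 'b': node 11→12  emit P3@[17:18]
i=19 'd': node 12→6 ·f
i=20 'b': node 6→7
i=21 'd': node 7→6 ·f
i=22 'c': node 6→9
i=23 'b': node 9→10  emit P2@[21:23],P3@[22:23]
i=24 'b': node 10→1 ·f
i=25 'b': node 1→1 ·f
i=26 'd': node 1→6 ·f
i=27 'c': node 6→9
i=28 'b': node 9→10  emit P2@[26:28],P3@[27:28]
i=29 'd': node 10→6 ·f
i=30 'c': node 6→9
i=31 'b': node 9→10  emit P2@[29:31],P3@[30:31]
i=32 'd': node 10→6 ·f
i=33 'b': node 6→7
i=34 'e': node 7→2 ·f
i=35 'd': node 2→3
i=36 'a': node 3→4
i=37 'a': node 4→5  emit P0@[33:37]
i=38 'a': node 5→0 ·f
i=39 'b': node 0→1
i=40 'e': node 1→2
i=41 'b': node 2→1 ·f
i=42 'e': node 1→2
i=43 'd': node 2→3
i=44 'a': node 3→4
i=45 'a': node 4→5  emit P0@[41:45]

Matches: [[3,1],[6,1],[11,0],[14,3],[18,3],[23,2],[23,3],[28,2],[28,3],[31,2],[31,3],[37,0],[45,0]]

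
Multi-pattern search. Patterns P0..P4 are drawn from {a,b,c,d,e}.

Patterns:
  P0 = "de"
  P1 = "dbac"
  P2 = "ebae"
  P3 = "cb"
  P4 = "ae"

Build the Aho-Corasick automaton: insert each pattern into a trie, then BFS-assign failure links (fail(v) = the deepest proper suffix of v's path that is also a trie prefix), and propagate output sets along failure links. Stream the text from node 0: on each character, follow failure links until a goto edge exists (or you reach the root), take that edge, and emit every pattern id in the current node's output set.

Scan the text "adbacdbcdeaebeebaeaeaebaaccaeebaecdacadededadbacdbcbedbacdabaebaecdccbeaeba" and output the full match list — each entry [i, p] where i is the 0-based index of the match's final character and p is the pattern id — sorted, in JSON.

Build automaton:
Trie (insert patterns):
  0='ε' goto a→12 c→10 d→1 e→6
  1='d' goto b→3 e→2
  2='de' goto ·  [P0 ends]
  3='db' goto a→4
  4='dba' goto c→5
  5='dbac' goto ·  [P1 ends]
  6='e' goto b→7
  7='eb' goto a→8
  8='eba' goto e→9
  9='ebae' goto ·  [P2 ends]
  10='c' goto b→11
  11='cb' goto ·  [P3 ends]
  12='a' goto e→13
  13='ae' goto ·  [P4 ends]

Failure links (BFS by depth):
  n1('d'): parent n0 fail=0; on 'd' 0 → fail=0;  out ∅∪∅=∅
  n6('e'): parent n0 fail=0; on 'e' 0 → fail=0;  out ∅∪∅=∅
  n10('c'): parent n0 fail=0; on 'c' 0 → fail=0;  out ∅∪∅=∅
  n12('a'): parent n0 fail=0; on 'a' 0 → fail=0;  out ∅∪∅=∅
  n2('de'): parent n1 fail=0; on 'e' 0 → fail=6;  out {0}∪∅={0}
  n3('db'): parent n1 fail=0; on 'b' 0 → fail=0;  out ∅∪∅=∅
  n7('eb'): parent n6 fail=0; on 'b' 0 → fail=0;  out ∅∪∅=∅
  n11('cb'): parent n10 fail=0; on 'b' 0 → fail=0;  out {3}∪∅={3}
  n13('ae'): parent n12 fail=0; on 'e' 0 → fail=6;  out {4}∪∅={4}
  n4('dba'): parent n3 fail=0; on 'a' 0 → fail=12;  out ∅∪∅=∅
  n8('eba'): parent n7 fail=0; on 'a' 0 → fail=12;  out ∅∪∅=∅
  n5('dbac'): parent n4 fail=12; on 'c' 12→0 → fail=10;  out {1}∪∅={1}
  n9('ebae'): parent n8 fail=12; on 'e' 12 → fail=13;  out {2}∪{4}={2,4}

Text stream:
pos 0 'a': at 12
pos 1 'd': at 1 (via fail)
pos 2 'b': at 3
pos 3 'a': at 4
pos 4 'c': at 5  emit P1@[1:4]
pos 5 'd': at 1 (via fail)
pos 6 'b': at 3
pos 7 'c': at 10 (via fail)
pos 8 'd': at 1 (via fail)
pos 9 'e': at 2  emit P0@[8:9]
pos 10 'a': at 12 (via fail)
pos 11 'e': at 13  emit P4@[10:11]
pos 12 'b': at 7 (via fail)
pos 13 'e': at 6 (via fail)
pos 14 'e': at 6 (via fail)
pos 15 'b': at 7
pos 16 'a': at 8
pos 17 'e': at 9  emit P2@[14:17],P4@[16:17]
pos 18 'a': at 12 (via fail)
pos 19 'e': at 13  emit P4@[18:19]
pos 20 'a': at 12 (via fail)
pos 21 'e': at 13  emit P4@[20:21]
pos 22 'b': at 7 (via fail)
pos 23 'a': at 8
pos 24 'a': at 12 (via fail)
pos 25 'c': at 10 (via fail)
pos 26 'c': at 10 (via fail)
pos 27 'a': at 12 (via fail)
pos 28 'e': at 13  emit P4@[27:28]
pos 29 'e': at 6 (via fail)
pos 30 'b': at 7
pos 31 'a': at 8
pos 32 'e': at 9  emit P2@[29:32],P4@[31:32]
pos 33 'c': at 10 (via fail)
pos 34 'd': at 1 (via fail)
pos 35 'a': at 12 (via fail)
pos 36 'c': at 10 (via fail)
pos 37 'a': at 12 (via fail)
pos 38 'd': at 1 (via fail)
pos 39 'e': at 2  emit P0@[38:39]
pos 40 'd': at 1 (via fail)
pos 41 'e': at 2  emit P0@[40:41]
pos 42 'd': at 1 (via fail)
pos 43 'a': at 12 (via fail)
pos 44 'd': at 1 (via fail)
pos 45 'b': at 3
pos 46 'a': at 4
pos 47 'c': at 5  emit P1@[44:47]
pos 48 'd': at 1 (via fail)
pos 49 'b': at 3
pos 50 'c': at 10 (via fail)
pos 51 'b': at 11  emit P3@[50:51]
pos 52 'e': at 6 (via fail)
pos 53 'd': at 1 (via fail)
pos 54 'b': at 3
pos 55 'a': at 4
pos 56 'c': at 5  emit P1@[53:56]
pos 57 'd': at 1 (via fail)
pos 58 'a': at 12 (via fail)
pos 59 'b': at 0 (via fail)
pos 60 'a': at 12
pos 61 'e': at 13  emit P4@[60:61]
pos 62 'b': at 7 (via fail)
pos 63 'a': at 8
pos 64 'e': at 9  emit P2@[61:64],P4@[63:64]
pos 65 'c': at 10 (via fail)
pos 66 'd': at 1 (via fail)
pos 67 'c': at 10 (via fail)
pos 68 'c': at 10 (via fail)
pos 69 'b': at 11  emit P3@[68:69]
pos 70 'e': at 6 (via fail)
pos 71 'a': at 12 (via fail)
pos 72 'e': at 13  emit P4@[71:72]
pos 73 'b': at 7 (via fail)
pos 74 'a': at 8

Matches: [[4,1],[9,0],[11,4],[17,2],[17,4],[19,4],[21,4],[28,4],[32,2],[32,4],[39,0],[41,0],[47,1],[51,3],[56,1],[61,4],[64,2],[64,4],[69,3],[72,4]]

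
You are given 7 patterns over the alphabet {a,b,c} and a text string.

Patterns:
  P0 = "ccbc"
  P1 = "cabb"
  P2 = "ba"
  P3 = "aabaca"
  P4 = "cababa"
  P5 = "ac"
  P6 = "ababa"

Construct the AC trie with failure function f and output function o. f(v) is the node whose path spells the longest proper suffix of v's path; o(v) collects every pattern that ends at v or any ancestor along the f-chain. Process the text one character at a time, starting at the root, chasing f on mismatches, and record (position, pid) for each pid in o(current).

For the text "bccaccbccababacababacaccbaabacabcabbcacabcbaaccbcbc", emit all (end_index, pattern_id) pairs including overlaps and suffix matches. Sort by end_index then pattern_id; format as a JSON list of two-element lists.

Build automaton:
Trie nodes:
  n0 'ε': a→10 b→8 c→1
  n1 'c': a→5 c→2
  n2 'cc': b→3
  n3 'ccb': c→4
  n4 'ccbc': ·  ←P0
  n5 'ca': b→6
  n6 'cab': a→16 b→7
  n7 'cabb': ·  ←P1
  n8 'b': a→9
  n9 'ba': ·  ←P2
  n10 'a': a→11 b→20 c→19
  n11 'aa': b→12
  n12 'aab': a→13
  n13 'aaba': c→14
  n14 'aabac': a→15
  n15 'aabaca': ·  ←P3
  n16 'caba': b→17
  n17 'cabab': a→18
  n18 'cababa': ·  ←P4
  n19 'ac': ·  ←P5
  n20 'ab': a→21
  n21 'aba': b→22
  n22 'abab': a→23
  n23 'ababa': ·  ←P6

Failure links (BFS by depth):
  n1('c'): parent n0 fail=0; on 'c' 0 → fail=0;  out ∅∪∅=∅
  n8('b'): parent n0 fail=0; on 'b' 0 → fail=0;  out ∅∪∅=∅
  n10('a'): parent n0 fail=0; on 'a' 0 → fail=0;  out ∅∪∅=∅
  n2('cc'): parent n1 fail=0; on 'c' 0 → fail=1;  out ∅∪∅=∅
  n5('ca'): parent n1 fail=0; on 'a' 0 → fail=10;  out ∅∪∅=∅
  n9('ba'): parent n8 fail=0; on 'a' 0 → fail=10;  out {2}∪∅={2}
  n11('aa'): parent n10 fail=0; on 'a' 0 → fail=10;  out ∅∪∅=∅
  n19('ac'): parent n10 fail=0; on 'c' 0 → fail=1;  out {5}∪∅={5}
  n20('ab'): parent n10 fail=0; on 'b' 0 → fail=8;  out ∅∪∅=∅
  n3('ccb'): parent n2 fail=1; on 'b' 1→0 → fail=8;  out ∅∪∅=∅
  n6('cab'): parent n5 fail=10; on 'b' 10 → fail=20;  out ∅∪∅=∅
  n12('aab'): parent n11 fail=10; on 'b' 10 → fail=20;  out ∅∪∅=∅
  n21('aba'): parent n20 fail=8; on 'a' 8 → fail=9;  out ∅∪{2}={2}
  n4('ccbc'): parent n3 fail=8; on 'c' 8→0 → fail=1;  out {0}∪∅={0}
  n7('cabb'): parent n6 fail=20; on 'b' 20→8→0 → fail=8;  out {1}∪∅={1}
  n13('aaba'): parent n12 fail=20; on 'a' 20 → fail=21;  out ∅∪{2}={2}
  n16('caba'): parent n6 fail=20; on 'a' 20 → fail=21;  out ∅∪{2}={2}
  n22('abab'): parent n21 fail=9; on 'b' 9→10 → fail=20;  out ∅∪∅=∅
  n14('aabac'): parent n13 fail=21; on 'c' 21→9→10 → fail=19;  out ∅∪{5}={5}
  n17('cabab'): parent n16 fail=21; on 'b' 21 → fail=22;  out ∅∪∅=∅
  n23('ababa'): parent n22 fail=20; on 'a' 20 → fail=21;  out {6}∪{2}={2,6}
  n15('aabaca'): parent n14 fail=19; on 'a' 19→1 → fail=5;  out {3}∪∅={3}
  n18('cababa'): parent n17 fail=22; on 'a' 22 → fail=23;  out {4}∪{2,6}={2,4,6}

Scan:
pos 0 'b': at 8
pos 1 'c': at 1 ·f
pos 2 'c': at 2
pos 3 'a': at 5 ·f
pos 4 'c': at 19 ·f  ** P5@[3:4]
pos 5 'c': at 2 ·f
pos 6 'b': at 3
pos 7 'c': at 4  ** P0@[4:7]
pos 8 'c': at 2 ·f
pos 9 'a': at 5 ·f
pos 10 'b': at 6
pos 11 'a': at 16  ** P2@[10:11]
pos 12 'b': at 17
pos 13 'a': at 18  ** P2@[12:13],P4@[8:13],P6@[9:13]
pos 14 'c': at 19 ·f  ** P5@[13:14]
pos 15 'a': at 5 ·f
pos 16 'b': at 6
pos 17 'a': at 16  ** P2@[16:17]
pos 18 'b': at 17
pos 19 'a': at 18  ** P2@[18:19],P4@[14:19],P6@[15:19]
pos 20 'c': at 19 ·f  ** P5@[19:20]
pos 21 'a': at 5 ·f
pos 22 'c': at 19 ·f  ** P5@[21:22]
pos 23 'c': at 2 ·f
pos 24 'b': at 3
pos 25 'a': at 9 ·f  ** P2@[24:25]
pos 26 'a': at 11 ·f
pos 27 'b': at 12
pos 28 'a': at 13  ** P2@[27:28]
pos 29 'c': at 14  ** P5@[28:29]
pos 30 'a': at 15  ** P3@[25:30]
pos 31 'b': at 6 ·f
pos 32 'c': at 1 ·f
pos 33 'a': at 5
pos 34 'b': at 6
pos 35 'b': at 7  ** P1@[32:35]
pos 36 'c': at 1 ·f
pos 37 'a': at 5
pos 38 'c': at 19 ·f  ** P5@[37:38]
pos 39 'a': at 5 ·f
pos 40 'b': at 6
pos 41 'c': at 1 ·f
pos 42 'b': at 8 ·f
pos 43 'a': at 9  ** P2@[42:43]
pos 44 'a': at 11 ·f
pos 45 'c': at 19 ·f  ** P5@[44:45]
pos 46 'c': at 2 ·f
pos 47 'b': at 3
pos 48 'c': at 4  ** P0@[45:48]
pos 49 'b': at 8 ·f
pos 50 'c': at 1 ·f

Matches: [[4,5],[7,0],[11,2],[13,2],[13,4],[13,6],[14,5],[17,2],[19,2],[19,4],[19,6],[20,5],[22,5],[25,2],[28,2],[29,5],[30,3],[35,1],[38,5],[43,2],[45,5],[48,0]]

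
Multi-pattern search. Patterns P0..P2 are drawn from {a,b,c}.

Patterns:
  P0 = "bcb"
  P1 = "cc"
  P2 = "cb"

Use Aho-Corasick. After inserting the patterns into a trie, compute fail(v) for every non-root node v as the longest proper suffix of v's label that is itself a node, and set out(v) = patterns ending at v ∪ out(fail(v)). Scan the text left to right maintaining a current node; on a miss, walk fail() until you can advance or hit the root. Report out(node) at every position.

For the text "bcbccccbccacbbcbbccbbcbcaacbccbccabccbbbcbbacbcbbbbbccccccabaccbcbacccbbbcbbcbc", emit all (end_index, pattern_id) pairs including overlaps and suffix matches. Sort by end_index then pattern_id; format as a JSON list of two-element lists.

Build automaton:
Trie (insert patterns):
  0='ε' goto b→1 c→4
  1='b' goto c→2
  2='bc' goto b→3
  3='bcb' goto ·  [P0 ends]
  4='c' goto b→6 c→5
  5='cc' goto ·  [P1 ends]
  6='cb' goto ·  [P2 ends]

Failure links (BFS by depth):
  fail(1) 'b': from fail(0)=0 chase 'b': 0 ⇒ 0;  out=∅∪out(0)=∅
  fail(4) 'c': from fail(0)=0 chase 'c': 0 ⇒ 0;  out=∅∪out(0)=∅
  fail(2) 'bc': from fail(1)=0 chase 'c': 0 ⇒ 4;  out=∅∪out(4)=∅
  fail(5) 'cc': from fail(4)=0 chase 'c': 0 ⇒ 4;  out={1}∪out(4)={1}
  fail(6) 'cb': from fail(4)=0 chase 'b': 0 ⇒ 1;  out={2}∪out(1)={2}
  fail(3) 'bcb': from fail(2)=4 chase 'b': 4 ⇒ 6;  out={0}∪out(6)={0,2}

Text stream:
i=0 'b': node 0→1
i=1 'c': node 1→2
i=2 'b': node 2→3  emit P0@[0:2],P2@[1:2]
i=3 'c': node 3→2 ·f
i=4 'c': node 2→5 ·f  emit P1@[3:4]
i=5 'c': node 5→5 ·f  emit P1@[4:5]
i=6 'c': node 5→5 ·f  emit P1@[5:6]
i=7 'b': node 5→6 ·f  emit P2@[6:7]
i=8 'c': node 6→2 ·f
i=9 'c': node 2→5 ·f  emit P1@[8:9]
i=10 'a': node 5→0 ·f
i=11 'c': node 0→4
i=12 'b': node 4→6  emit P2@[11:12]
i=13 'b': node 6→1 ·f
i=14 'c': node 1→2
i=15 'b': node 2→3  emit P0@[13:15],P2@[14:15]
i=16 'b': node 3→1 ·f
i=17 'c': node 1→2
i=18 'c': node 2→5 ·f  emit P1@[17:18]
i=19 'b': node 5→6 ·f  emit P2@[18:19]
i=20 'b': node 6→1 ·f
i=21 'c': node 1→2
i=22 'b': node 2→3  emit P0@[20:22],P2@[21:22]
i=23 'c': node 3→2 ·f
i=24 'a': node 2→0 ·f
i=25 'a': node 0→0
i=26 'c': node 0→4
i=27 'b': node 4→6  emit P2@[26:27]
i=28 'c': node 6→2 ·f
i=29 'c': node 2→5 ·f  emit P1@[28:29]
i=30 'b': node 5→6 ·f  emit P2@[29:30]
i=31 'c': node 6→2 ·f
i=32 'c': node 2→5 ·f  emit P1@[31:32]
i=33 'a': node 5→0 ·f
i=34 'b': node 0→1
i=35 'c': node 1→2
i=36 'c': node 2→5 ·f  emit P1@[35:36]
i=37 'b': node 5→6 ·f  emit P2@[36:37]
i=38 'b': node 6→1 ·f
i=39 'b': node 1→1 ·f
i=40 'c': node 1→2
i=41 'b': node 2→3  emit P0@[39:41],P2@[40:41]
i=42 'b': node 3→1 ·f
i=43 'a': node 1→0 ·f
i=44 'c': node 0→4
i=45 'b': node 4→6  emit P2@[44:45]
i=46 'c': node 6→2 ·f
i=47 'b': node 2→3  emit P0@[45:47],P2@[46:47]
i=48 'b': node 3→1 ·f
i=49 'b': node 1→1 ·f
i=50 'b': node 1→1 ·f
i=51 'b': node 1→1 ·f
i=52 'c': node 1→2
i=53 'c': node 2→5 ·f  emit P1@[52:53]
i=54 'c': node 5→5 ·f  emit P1@[53:54]
i=55 'c': node 5→5 ·f  emit P1@[54:55]
i=56 'c': node 5→5 ·f  emit P1@[55:56]
i=57 'c': node 5→5 ·f  emit P1@[56:57]
i=58 'a': node 5→0 ·f
i=59 'b': node 0→1
i=60 'a': node 1→0 ·f
i=61 'c': node 0→4
i=62 'c': node 4→5  emit P1@[61:62]
i=63 'b': node 5→6 ·f  emit P2@[62:63]
i=64 'c': node 6→2 ·f
i=65 'b': node 2→3  emit P0@[63:65],P2@[64:65]
i=66 'a': node 3→0 ·f
i=67 'c': node 0→4
i=68 'c': node 4→5  emit P1@[67:68]
i=69 'c': node 5→5 ·f  emit P1@[68:69]
i=70 'b': node 5→6 ·f  emit P2@[69:70]
i=71 'b': node 6→1 ·f
i=72 'b': node 1→1 ·f
i=73 'c': node 1→2
i=74 'b': node 2→3  emit P0@[72:74],P2@[73:74]
i=75 'b': node 3→1 ·f
i=76 'c': node 1→2
i=77 'b': node 2→3  emit P0@[75:77],P2@[76:77]
i=78 'c': node 3→2 ·f

Result: [[2,0],[2,2],[4,1],[5,1],[6,1],[7,2],[9,1],[12,2],[15,0],[15,2],[18,1],[19,2],[22,0],[22,2],[27,2],[29,1],[30,2],[32,1],[36,1],[37,2],[41,0],[41,2],[45,2],[47,0],[47,2],[53,1],[54,1],[55,1],[56,1],[57,1],[62,1],[63,2],[65,0],[65,2],[68,1],[69,1],[70,2],[74,0],[74,2],[77,0],[77,2]]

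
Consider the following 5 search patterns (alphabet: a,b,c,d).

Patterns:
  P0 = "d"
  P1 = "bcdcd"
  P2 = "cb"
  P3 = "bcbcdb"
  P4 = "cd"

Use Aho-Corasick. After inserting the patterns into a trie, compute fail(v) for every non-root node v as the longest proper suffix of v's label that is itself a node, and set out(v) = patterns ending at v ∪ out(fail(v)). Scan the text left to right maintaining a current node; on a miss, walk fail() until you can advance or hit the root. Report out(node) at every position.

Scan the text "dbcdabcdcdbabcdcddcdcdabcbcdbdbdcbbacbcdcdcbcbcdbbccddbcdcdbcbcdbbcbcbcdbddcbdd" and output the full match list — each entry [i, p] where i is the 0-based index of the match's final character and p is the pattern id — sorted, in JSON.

Build:
Trie nodes:
  0='ε' goto b→2 c→7 d→1
  1='d' goto ·  ←P0
  2='b' goto c→3
  3='bc' goto b→9 d→4
  4='bcd' goto c→5
  5='bcdc' goto d→6
  6='bcdcd' goto ·  ←P1
  7='c' goto b→8 d→13
  8='cb' goto ·  ←P2
  9='bcb' goto c→10
  10='bcbc' goto d→11
  11='bcbcd' goto b→12
  12='bcbcdb' goto ·  ←P3
  13='cd' goto ·  ←P4

BFS fail/out derivation:
  n1('d'): parent n0 fail=0; on 'd' 0 → fail=0;  out {0}∪∅={0}
  n2('b'): parent n0 fail=0; on 'b' 0 → fail=0;  out ∅∪∅=∅
  n7('c'): parent n0 fail=0; on 'c' 0 → fail=0;  out ∅∪∅=∅
  n3('bc'): parent n2 fail=0; on 'c' 0 → fail=7;  out ∅∪∅=∅
  n8('cb'): parent n7 fail=0; on 'b' 0 → fail=2;  out {2}∪∅={2}
  n13('cd'): parent n7 fail=0; on 'd' 0 → fail=1;  out {4}∪{0}={0,4}
  n4('bcd'): parent n3 fail=7; on 'd' 7 → fail=13;  out ∅∪{0,4}={0,4}
  n9('bcb'): parent n3 fail=7; on 'b' 7 → fail=8;  out ∅∪{2}={2}
  n5('bcdc'): parent n4 fail=13; on 'c' 13→1→0 → fail=7;  out ∅∪∅=∅
  n10('bcbc'): parent n9 fail=8; on 'c' 8→2 → fail=3;  out ∅∪∅=∅
  n6('bcdcd'): parent n5 fail=7; on 'd' 7 → fail=13;  out {1}∪{0,4}={0,1,4}
  n11('bcbcd'): parent n10 fail=3; on 'd' 3 → fail=4;  out ∅∪{0,4}={0,4}
  n12('bcbcdb'): parent n11 fail=4; on 'b' 4→13→1→0 → fail=2;  out {3}∪∅={3}

Scan:
[0] read 'd'  n0⇒n1  ** P0@[0:0]
[1] read 'b'  n1⇒n2 (fail-walked)
[2] read 'c'  n2⇒n3
[3] read 'd'  n3⇒n4  ** P0@[3:3],P4@[2:3]
[4] read 'a'  n4⇒n0 (fail-walked)
[5] read 'b'  n0⇒n2
[6] read 'c'  n2⇒n3
[7] read 'd'  n3⇒n4  ** P0@[7:7],P4@[6:7]
[8] read 'c'  n4⇒n5
[9] read 'd'  n5⇒n6  ** P0@[9:9],P1@[5:9],P4@[8:9]
[10] read 'b'  n6⇒n2 (fail-walked)
[11] read 'a'  n2⇒n0 (fail-walked)
[12] read 'b'  n0⇒n2
[13] read 'c'  n2⇒n3
[14] read 'd'  n3⇒n4  ** P0@[14:14],P4@[13:14]
[15] read 'c'  n4⇒n5
[16] read 'd'  n5⇒n6  ** P0@[16:16],P1@[12:16],P4@[15:16]
[17] read 'd'  n6⇒n1 (fail-walked)  ** P0@[17:17]
[18] read 'c'  n1⇒n7 (fail-walked)
[19] read 'd'  n7⇒n13  ** P0@[19:19],P4@[18:19]
[20] read 'c'  n13⇒n7 (fail-walked)
[21] read 'd'  n7⇒n13  ** P0@[21:21],P4@[20:21]
[22] read 'a'  n13⇒n0 (fail-walked)
[23] read 'b'  n0⇒n2
[24] read 'c'  n2⇒n3
[25] read 'b'  n3⇒n9  ** P2@[24:25]
[26] read 'c'  n9⇒n10
[27] read 'd'  n10⇒n11  ** P0@[27:27],P4@[26:27]
[28] read 'b'  n11⇒n12  ** P3@[23:28]
[29] read 'd'  n12⇒n1 (fail-walked)  ** P0@[29:29]
[30] read 'b'  n1⇒n2 (fail-walked)
[31] read 'd'  n2⇒n1 (fail-walked)  ** P0@[31:31]
[32] read 'c'  n1⇒n7 (fail-walked)
[33] read 'b'  n7⇒n8  ** P2@[32:33]
[34] read 'b'  n8⇒n2 (fail-walked)
[35] read 'a'  n2⇒n0 (fail-walked)
[36] read 'c'  n0⇒n7
[37] read 'b'  n7⇒n8  ** P2@[36:37]
[38] read 'c'  n8⇒n3 (fail-walked)
[39] read 'd'  n3⇒n4  ** P0@[39:39],P4@[38:39]
[40] read 'c'  n4⇒n5
[41] read 'd'  n5⇒n6  ** P0@[41:41],P1@[37:41],P4@[40:41]
[42] read 'c'  n6⇒n7 (fail-walked)
[43] read 'b'  n7⇒n8  ** P2@[42:43]
[44] read 'c'  n8⇒n3 (fail-walked)
[45] read 'b'  n3⇒n9  ** P2@[44:45]
[46] read 'c'  n9⇒n10
[47] read 'd'  n10⇒n11  ** P0@[47:47],P4@[46:47]
[48] read 'b'  n11⇒n12  ** P3@[43:48]
[49] read 'b'  n12⇒n2 (fail-walked)
[50] read 'c'  n2⇒n3
[51] read 'c'  n3⇒n7 (fail-walked)
[52] read 'd'  n7⇒n13  ** P0@[52:52],P4@[51:52]
[53] read 'd'  n13⇒n1 (fail-walked)  ** P0@[53:53]
[54] read 'b'  n1⇒n2 (fail-walked)
[55] read 'c'  n2⇒n3
[56] read 'd'  n3⇒n4  ** P0@[56:56],P4@[55:56]
[57] read 'c'  n4⇒n5
[58] read 'd'  n5⇒n6  ** P0@[58:58],P1@[54:58],P4@[57:58]
[59] read 'b'  n6⇒n2 (fail-walked)
[60] read 'c'  n2⇒n3
[61] read 'b'  n3⇒n9  ** P2@[60:61]
[62] read 'c'  n9⇒n10
[63] read 'd'  n10⇒n11  ** P0@[63:63],P4@[62:63]
[64] read 'b'  n11⇒n12  ** P3@[59:64]
[65] read 'b'  n12⇒n2 (fail-walked)
[66] read 'c'  n2⇒n3
[67] read 'b'  n3⇒n9  ** P2@[66:67]
[68] read 'c'  n9⇒n10
[69] read 'b'  n10⇒n9 (fail-walked)  ** P2@[68:69]
[70] read 'c'  n9⇒n10
[71] read 'd'  n10⇒n11  ** P0@[71:71],P4@[70:71]
[72] read 'b'  n11⇒n12  ** P3@[67:72]
[73] read 'd'  n12⇒n1 (fail-walked)  ** P0@[73:73]
[74] read 'd'  n1⇒n1 (fail-walked)  ** P0@[74:74]
[75] read 'c'  n1⇒n7 (fail-walked)
[76] read 'b'  n7⇒n8  ** P2@[75:76]
[77] read 'd'  n8⇒n1 (fail-walked)  ** P0@[77:77]
[78] read 'd'  n1⇒n1 (fail-walked)  ** P0@[78:78]

Matches: [[0,0],[3,0],[3,4],[7,0],[7,4],[9,0],[9,1],[9,4],[14,0],[14,4],[16,0],[16,1],[16,4],[17,0],[19,0],[19,4],[21,0],[21,4],[25,2],[27,0],[27,4],[28,3],[29,0],[31,0],[33,2],[37,2],[39,0],[39,4],[41,0],[41,1],[41,4],[43,2],[45,2],[47,0],[47,4],[48,3],[52,0],[52,4],[53,0],[56,0],[56,4],[58,0],[58,1],[58,4],[61,2],[63,0],[63,4],[64,3],[67,2],[69,2],[71,0],[71,4],[72,3],[73,0],[74,0],[76,2],[77,0],[78,0]]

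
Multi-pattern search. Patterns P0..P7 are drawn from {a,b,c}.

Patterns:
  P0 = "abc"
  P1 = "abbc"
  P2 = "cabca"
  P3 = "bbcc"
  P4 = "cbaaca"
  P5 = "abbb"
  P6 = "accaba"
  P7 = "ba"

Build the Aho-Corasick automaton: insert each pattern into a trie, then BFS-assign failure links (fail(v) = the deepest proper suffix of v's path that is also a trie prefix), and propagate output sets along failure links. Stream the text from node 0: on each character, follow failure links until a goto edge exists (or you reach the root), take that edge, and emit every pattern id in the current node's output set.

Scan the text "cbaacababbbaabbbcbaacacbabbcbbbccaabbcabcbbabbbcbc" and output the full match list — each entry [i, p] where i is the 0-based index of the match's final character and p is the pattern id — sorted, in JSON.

Build:
Trie (insert patterns):
  n0 'ε': a→1 b→11 c→6
  n1 'a': b→2 c→21
  n2 'ab': b→4 c→3
  n3 'abc': ·  ←P0
  n4 'abb': b→20 c→5
  n5 'abbc': ·  ←P1
  n6 'c': a→7 b→15
  n7 'ca': b→8
  n8 'cab': c→9
  n9 'cabc': a→10
  n10 'cabca': ·  ←P2
  n11 'b': a→26 b→12
  n12 'bb': c→13
  n13 'bbc': c→14
  n14 'bbcc': ·  ←P3
  n15 'cb': a→16
  n16 'cba': a→17
  n17 'cbaa': c→18
  n18 'cbaac': a→19
  n19 'cbaaca': ·  ←P4
  n20 'abbb': ·  ←P5
  n21 'ac': c→22
  n22 'acc': a→23
  n23 'acca': b→24
  n24 'accab': a→25
  n25 'accaba': ·  ←P6
  n26 'ba': ·  ←P7

Failure links (BFS by depth):
  n1('a'): parent n0 fail=0; on 'a' 0 → fail=0;  out ∅∪∅=∅
  n6('c'): parent n0 fail=0; on 'c' 0 → fail=0;  out ∅∪∅=∅
  n11('b'): parent n0 fail=0; on 'b' 0 → fail=0;  out ∅∪∅=∅
  n2('ab'): parent n1 fail=0; on 'b' 0 → fail=11;  out ∅∪∅=∅
  n7('ca'): parent n6 fail=0; on 'a' 0 → fail=1;  out ∅∪∅=∅
  n12('bb'): parent n11 fail=0; on 'b' 0 → fail=11;  out ∅∪∅=∅
  n15('cb'): parent n6 fail=0; on 'b' 0 → fail=11;  out ∅∪∅=∅
  n21('ac'): parent n1 fail=0; on 'c' 0 → fail=6;  out ∅∪∅=∅
  n26('ba'): parent n11 fail=0; on 'a' 0 → fail=1;  out {7}∪∅={7}
  n3('abc'): parent n2 fail=11; on 'c' 11→0 → fail=6;  out {0}∪∅={0}
  n4('abb'): parent n2 fail=11; on 'b' 11 → fail=12;  out ∅∪∅=∅
  n8('cab'): parent n7 fail=1; on 'b' 1 → fail=2;  out ∅∪∅=∅
  n13('bbc'): parent n12 fail=11; on 'c' 11→0 → fail=6;  out ∅∪∅=∅
  n16('cba'): parent n15 fail=11; on 'a' 11 → fail=26;  out ∅∪{7}={7}
  n22('acc'): parent n21 fail=6; on 'c' 6→0 → fail=6;  out ∅∪∅=∅
  n5('abbc'): parent n4 fail=12; on 'c' 12 → fail=13;  out {1}∪∅={1}
  n9('cabc'): parent n8 fail=2; on 'c' 2 → fail=3;  out ∅∪{0}={0}
  n14('bbcc'): parent n13 fail=6; on 'c' 6→0 → fail=6;  out {3}∪∅={3}
  n17('cbaa'): parent n16 fail=26; on 'a' 26→1→0 → fail=1;  out ∅∪∅=∅
  n20('abbb'): parent n4 fail=12; on 'b' 12→11 → fail=12;  out {5}∪∅={5}
  n23('acca'): parent n22 fail=6; on 'a' 6 → fail=7;  out ∅∪∅=∅
  n10('cabca'): parent n9 fail=3; on 'a' 3→6 → fail=7;  out {2}∪∅={2}
  n18('cbaac'): parent n17 fail=1; on 'c' 1 → fail=21;  out ∅∪∅=∅
  n24('accab'): parent n23 fail=7; on 'b' 7 → fail=8;  out ∅∪∅=∅
  n19('cbaaca'): parent n18 fail=21; on 'a' 21→6 → fail=7;  out {4}∪∅={4}
  n25('accaba'): parent n24 fail=8; on 'a' 8→2→11 → fail=26;  out {6}∪{7}={6,7}

Text stream:
[0] read 'c'  n0⇒n6
[1] read 'b'  n6⇒n15
[2] read 'a'  n15⇒n16  → match P7@[1:2]
[3] read 'a'  n16⇒n17
[4] read 'c'  n17⇒n18
[5] read 'a'  n18⇒n19  → match P4@[0:5]
[6] read 'b'  n19⇒n8 ·f
[7] read 'a'  n8⇒n26 ·f  → match P7@[6:7]
[8] read 'b'  n26⇒n2 ·f
[9] read 'b'  n2⇒n4
[10] read 'b'  n4⇒n20  → match P5@[7:10]
[11] read 'a'  n20⇒n26 ·f  → match P7@[10:11]
[12] read 'a'  n26⇒n1 ·f
[13] read 'b'  n1⇒n2
[14] read 'b'  n2⇒n4
[15] read 'b'  n4⇒n20  → match P5@[12:15]
[16] read 'c'  n20⇒n13 ·f
[17] read 'b'  n13⇒n15 ·f
[18] read 'a'  n15⇒n16  → match P7@[17:18]
[19] read 'a'  n16⇒n17
[20] read 'c'  n17⇒n18
[21] read 'a'  n18⇒n19  → match P4@[16:21]
[22] read 'c'  n19⇒n21 ·f
[23] read 'b'  n21⇒n15 ·f
[24] read 'a'  n15⇒n16  → match P7@[23:24]
[25] read 'b'  n16⇒n2 ·f
[26] read 'b'  n2⇒n4
[27] read 'c'  n4⇒n5  → match P1@[24:27]
[28] read 'b'  n5⇒n15 ·f
[29] read 'b'  n15⇒n12 ·f
[30] read 'b'  n12⇒n12 ·f
[31] read 'c'  n12⇒n13
[32] read 'c'  n13⇒n14  → match P3@[29:32]
[33] read 'a'  n14⇒n7 ·f
[34] read 'a'  n7⇒n1 ·f
[35] read 'b'  n1⇒n2
[36] read 'b'  n2⇒n4
[37] read 'c'  n4⇒n5  → match P1@[34:37]
[38] read 'a'  n5⇒n7 ·f
[39] read 'b'  n7⇒n8
[40] read 'c'  n8⇒n9  → match P0@[38:40]
[41] read 'b'  n9⇒n15 ·f
[42] read 'b'  n15⇒n12 ·f
[43] read 'a'  n12⇒n26 ·f  → match P7@[42:43]
[44] read 'b'  n26⇒n2 ·f
[45] read 'b'  n2⇒n4
[46] read 'b'  n4⇒n20  → match P5@[43:46]
[47] read 'c'  n20⇒n13 ·f
[48] read 'b'  n13⇒n15 ·f
[49] read 'c'  n15⇒n6 ·f

Matches: [[2,7],[5,4],[7,7],[10,5],[11,7],[15,5],[18,7],[21,4],[24,7],[27,1],[32,3],[37,1],[40,0],[43,7],[46,5]]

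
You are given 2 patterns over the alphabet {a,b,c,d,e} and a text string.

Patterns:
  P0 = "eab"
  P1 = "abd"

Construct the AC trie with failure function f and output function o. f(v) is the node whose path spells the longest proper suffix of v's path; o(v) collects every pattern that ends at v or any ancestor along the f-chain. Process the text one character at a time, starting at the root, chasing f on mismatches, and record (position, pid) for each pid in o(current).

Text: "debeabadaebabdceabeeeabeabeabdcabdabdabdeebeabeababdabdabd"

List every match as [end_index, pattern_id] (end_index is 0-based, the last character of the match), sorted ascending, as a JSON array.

Construct AC machine:
Trie (insert patterns):
  n0 'ε': a→4 e→1
  n1 'e': a→2
  n2 'ea': b→3
  n3 'eab': ·  ←P0
  n4 'a': b→5
  n5 'ab': d→6
  n6 'abd': ·  ←P1

Failure links (BFS by depth):
  n1('e'): parent n0 fail=0; on 'e' 0 → fail=0;  out ∅∪∅=∅
  n4('a'): parent n0 fail=0; on 'a' 0 → fail=0;  out ∅∪∅=∅
  n2('ea'): parent n1 fail=0; on 'a' 0 → fail=4;  out ∅∪∅=∅
  n5('ab'): parent n4 fail=0; on 'b' 0 → fail=0;  out ∅∪∅=∅
  n3('eab'): parent n2 fail=4; on 'b' 4 → fail=5;  out {0}∪∅={0}
  n6('abd'): parent n5 fail=0; on 'd' 0 → fail=0;  out {1}∪∅={1}

Text stream:
pos 0 'd': at 0
pos 1 'e': at 1
pos 2 'b': at 0 (via fail)
pos 3 'e': at 1
pos 4 'a': at 2
pos 5 'b': at 3  → match P0@[3:5]
pos 6 'a': at 4 (via fail)
pos 7 'd': at 0 (via fail)
pos 8 'a': at 4
pos 9 'e': at 1 (via fail)
pos 10 'b': at 0 (via fail)
pos 11 'a': at 4
pos 12 'b': at 5
pos 13 'd': at 6  → match P1@[11:13]
pos 14 'c': at 0 (via fail)
pos 15 'e': at 1
pos 16 'a': at 2
pos 17 'b': at 3  → match P0@[15:17]
pos 18 'e': at 1 (via fail)
pos 19 'e': at 1 (via fail)
pos 20 'e': at 1 (via fail)
pos 21 'a': at 2
pos 22 'b': at 3  → match P0@[20:22]
pos 23 'e': at 1 (via fail)
pos 24 'a': at 2
pos 25 'b': at 3  → match P0@[23:25]
pos 26 'e': at 1 (via fail)
pos 27 'a': at 2
pos 28 'b': at 3  → match P0@[26:28]
pos 29 'd': at 6 (via fail)  → match P1@[27:29]
pos 30 'c': at 0 (via fail)
pos 31 'a': at 4
pos 32 'b': at 5
pos 33 'd': at 6  → match P1@[31:33]
pos 34 'a': at 4 (via fail)
pos 35 'b': at 5
pos 36 'd': at 6  → match P1@[34:36]
pos 37 'a': at 4 (via fail)
pos 38 'b': at 5
pos 39 'd': at 6  → match P1@[37:39]
pos 40 'e': at 1 (via fail)
pos 41 'e': at 1 (via fail)
pos 42 'b': at 0 (via fail)
pos 43 'e': at 1
pos 44 'a': at 2
pos 45 'b': at 3  → match P0@[43:45]
pos 46 'e': at 1 (via fail)
pos 47 'a': at 2
pos 48 'b': at 3  → match P0@[46:48]
pos 49 'a': at 4 (via fail)
pos 50 'b': at 5
pos 51 'd': at 6  → match P1@[49:51]
pos 52 'a': at 4 (via fail)
pos 53 'b': at 5
pos 54 'd': at 6  → match P1@[52:54]
pos 55 'a': at 4 (via fail)
pos 56 'b': at 5
pos 57 'd': at 6  → match P1@[55:57]

Result: [[5,0],[13,1],[17,0],[22,0],[25,0],[28,0],[29,1],[33,1],[36,1],[39,1],[45,0],[48,0],[51,1],[54,1],[57,1]]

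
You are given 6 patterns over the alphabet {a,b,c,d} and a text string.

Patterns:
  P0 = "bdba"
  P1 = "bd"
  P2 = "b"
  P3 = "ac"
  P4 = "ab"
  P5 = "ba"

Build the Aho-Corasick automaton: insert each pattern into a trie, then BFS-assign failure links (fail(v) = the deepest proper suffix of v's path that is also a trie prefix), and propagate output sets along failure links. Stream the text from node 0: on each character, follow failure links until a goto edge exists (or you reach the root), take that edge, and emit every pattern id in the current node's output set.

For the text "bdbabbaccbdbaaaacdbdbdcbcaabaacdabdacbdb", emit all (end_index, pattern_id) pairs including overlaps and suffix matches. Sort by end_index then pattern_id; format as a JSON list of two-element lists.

Build:
Trie (insert patterns):
  0='ε' goto a→5 b→1
  1='b' goto a→8 d→2  ←P2
  2='bd' goto b→3  ←P1
  3='bdb' goto a→4
  4='bdba' goto ·  ←P0
  5='a' goto b→7 c→6
  6='ac' goto ·  ←P3
  7='ab' goto ·  ←P4
  8='ba' goto ·  ←P5

Failure links (BFS by depth):
  n1('b'): parent n0 fail=0; on 'b' 0 → fail=0;  out {2}∪∅={2}
  n5('a'): parent n0 fail=0; on 'a' 0 → fail=0;  out ∅∪∅=∅
  n2('bd'): parent n1 fail=0; on 'd' 0 → fail=0;  out {1}∪∅={1}
  n6('ac'): parent n5 fail=0; on 'c' 0 → fail=0;  out {3}∪∅={3}
  n7('ab'): parent n5 fail=0; on 'b' 0 → fail=1;  out {4}∪{2}={2,4}
  n8('ba'): parent n1 fail=0; on 'a' 0 → fail=5;  out {5}∪∅={5}
  n3('bdb'): parent n2 fail=0; on 'b' 0 → fail=1;  out ∅∪{2}={2}
  n4('bdba'): parent n3 fail=1; on 'a' 1 → fail=8;  out {0}∪{5}={0,5}

Text stream:
pos 0 'b': at 1  ** P2@[0:0]
pos 1 'd': at 2  ** P1@[0:1]
pos 2 'b': at 3  ** P2@[2:2]
pos 3 'a': at 4  ** P0@[0:3],P5@[2:3]
pos 4 'b': at 7 ·f  ** P2@[4:4],P4@[3:4]
pos 5 'b': at 1 ·f  ** P2@[5:5]
pos 6 'a': at 8  ** P5@[5:6]
pos 7 'c': at 6 ·f  ** P3@[6:7]
pos 8 'c': at 0 ·f
pos 9 'b': at 1  ** P2@[9:9]
pos 10 'd': at 2  ** P1@[9:10]
pos 11 'b': at 3  ** P2@[11:11]
pos 12 'a': at 4  ** P0@[9:12],P5@[11:12]
pos 13 'a': at 5 ·f
pos 14 'a': at 5 ·f
pos 15 'a': at 5 ·f
pos 16 'c': at 6  ** P3@[15:16]
pos 17 'd': at 0 ·f
pos 18 'b': at 1  ** P2@[18:18]
pos 19 'd': at 2  ** P1@[18:19]
pos 20 'b': at 3  ** P2@[20:20]
pos 21 'd': at 2 ·f  ** P1@[20:21]
pos 22 'c': at 0 ·f
pos 23 'b': at 1  ** P2@[23:23]
pos 24 'c': at 0 ·f
pos 25 'a': at 5
pos 26 'a': at 5 ·f
pos 27 'b': at 7  ** P2@[27:27],P4@[26:27]
pos 28 'a': at 8 ·f  ** P5@[27:28]
pos 29 'a': at 5 ·f
pos 30 'c': at 6  ** P3@[29:30]
pos 31 'd': at 0 ·f
pos 32 'a': at 5
pos 33 'b': at 7  ** P2@[33:33],P4@[32:33]
pos 34 'd': at 2 ·f  ** P1@[33:34]
pos 35 'a': at 5 ·f
pos 36 'c': at 6  ** P3@[35:36]
pos 37 'b': at 1 ·f  ** P2@[37:37]
pos 38 'd': at 2  ** P1@[37:38]
pos 39 'b': at 3  ** P2@[39:39]

Result: [[0,2],[1,1],[2,2],[3,0],[3,5],[4,2],[4,4],[5,2],[6,5],[7,3],[9,2],[10,1],[11,2],[12,0],[12,5],[16,3],[18,2],[19,1],[20,2],[21,1],[23,2],[27,2],[27,4],[28,5],[30,3],[33,2],[33,4],[34,1],[36,3],[37,2],[38,1],[39,2]]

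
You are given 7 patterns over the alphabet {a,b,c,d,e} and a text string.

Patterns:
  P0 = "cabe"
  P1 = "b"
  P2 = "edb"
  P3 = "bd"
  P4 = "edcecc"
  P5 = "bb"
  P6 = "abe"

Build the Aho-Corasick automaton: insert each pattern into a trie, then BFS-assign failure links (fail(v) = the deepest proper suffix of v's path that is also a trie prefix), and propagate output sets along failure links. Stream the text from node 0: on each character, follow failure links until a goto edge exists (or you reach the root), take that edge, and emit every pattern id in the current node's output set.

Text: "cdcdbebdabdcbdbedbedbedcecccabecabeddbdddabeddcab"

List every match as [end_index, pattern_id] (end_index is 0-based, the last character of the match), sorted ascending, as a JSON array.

Construct AC machine:
Trie (insert patterns):
  0='ε' goto a→15 b→5 c→1 e→6
  1='c' goto a→2
  2='ca' goto b→3
  3='cab' goto e→4
  4='cabe' goto ·  [P0 ends]
  5='b' goto b→14 d→9  [P1 ends]
  6='e' goto d→7
  7='ed' goto b→8 c→10
  8='edb' goto ·  [P2 ends]
  9='bd' goto ·  [P3 ends]
  10='edc' goto e→11
  11='edce' goto c→12
  12='edcec' goto c→13
  13='edcecc' goto ·  [P4 ends]
  14='bb' goto ·  [P5 ends]
  15='a' goto b→16
  16='ab' goto e→17
  17='abe' goto ·  [P6 ends]

Failure links (BFS by depth):
  n1('c'): parent n0 fail=0; on 'c' 0 → fail=0;  out ∅∪∅=∅
  n5('b'): parent n0 fail=0; on 'b' 0 → fail=0;  out {1}∪∅={1}
  n6('e'): parent n0 fail=0; on 'e' 0 → fail=0;  out ∅∪∅=∅
  n15('a'): parent n0 fail=0; on 'a' 0 → fail=0;  out ∅∪∅=∅
  n2('ca'): parent n1 fail=0; on 'a' 0 → fail=15;  out ∅∪∅=∅
  n7('ed'): parent n6 fail=0; on 'd' 0 → fail=0;  out ∅∪∅=∅
  n9('bd'): parent n5 fail=0; on 'd' 0 → fail=0;  out {3}∪∅={3}
  n14('bb'): parent n5 fail=0; on 'b' 0 → fail=5;  out {5}∪{1}={1,5}
  n16('ab'): parent n15 fail=0; on 'b' 0 → fail=5;  out ∅∪{1}={1}
  n3('cab'): parent n2 fail=15; on 'b' 15 → fail=16;  out ∅∪{1}={1}
  n8('edb'): parent n7 fail=0; on 'b' 0 → fail=5;  out {2}∪{1}={1,2}
  n10('edc'): parent n7 fail=0; on 'c' 0 → fail=1;  out ∅∪∅=∅
  n17('abe'): parent n16 fail=5; on 'e' 5→0 → fail=6;  out {6}∪∅={6}
  n4('cabe'): parent n3 fail=16; on 'e' 16 → fail=17;  out {0}∪{6}={0,6}
  n11('edce'): parent n10 fail=1; on 'e' 1→0 → fail=6;  out ∅∪∅=∅
  n12('edcec'): parent n11 fail=6; on 'c' 6→0 → fail=1;  out ∅∪∅=∅
  n13('edcecc'): parent n12 fail=1; on 'c' 1→0 → fail=1;  out {4}∪∅={4}

Text stream:
i=0 'c': node 0→1
i=1 'd': node 1→0 (via fail)
i=2 'c': node 0→1
i=3 'd': node 1→0 (via fail)
i=4 'b': node 0→5  ** P1@[4:4]
i=5 'e': node 5→6 (via fail)
i=6 'b': node 6→5 (via fail)  ** P1@[6:6]
i=7 'd': node 5→9  ** P3@[6:7]
i=8 'a': node 9→15 (via fail)
i=9 'b': node 15→16  ** P1@[9:9]
i=10 'd': node 16→9 (via fail)  ** P3@[9:10]
i=11 'c': node 9→1 (via fail)
i=12 'b': node 1→5 (via fail)  ** P1@[12:12]
i=13 'd': node 5→9  ** P3@[12:13]
i=14 'b': node 9→5 (via fail)  ** P1@[14:14]
i=15 'e': node 5→6 (via fail)
i=16 'd': node 6→7
i=17 'b': node 7→8  ** P1@[17:17],P2@[15:17]
i=18 'e': node 8→6 (via fail)
i=19 'd': node 6→7
i=20 'b': node 7→8  ** P1@[20:20],P2@[18:20]
i=21 'e': node 8→6 (via fail)
i=22 'd': node 6→7
i=23 'c': node 7→10
i=24 'e': node 10→11
i=25 'c': node 11→12
i=26 'c': node 12→13  ** P4@[21:26]
i=27 'c': node 13→1 (via fail)
i=28 'a': node 1→2
i=29 'b': node 2→3  ** P1@[29:29]
i=30 'e': node 3→4  ** P0@[27:30],P6@[28:30]
i=31 'c': node 4→1 (via fail)
i=32 'a': node 1→2
i=33 'b': node 2→3  ** P1@[33:33]
i=34 'e': node 3→4  ** P0@[31:34],P6@[32:34]
i=35 'd': node 4→7 (via fail)
i=36 'd': node 7→0 (via fail)
i=37 'b': node 0→5  ** P1@[37:37]
i=38 'd': node 5→9  ** P3@[37:38]
i=39 'd': node 9→0 (via fail)
i=40 'd': node 0→0
i=41 'a': node 0→15
i=42 'b': node 15→16  ** P1@[42:42]
i=43 'e': node 16→17  ** P6@[41:43]
i=44 'd': node 17→7 (via fail)
i=45 'd': node 7→0 (via fail)
i=46 'c': node 0→1
i=47 'a': node 1→2
i=48 'b': node 2→3  ** P1@[48:48]

Result: [[4,1],[6,1],[7,3],[9,1],[10,3],[12,1],[13,3],[14,1],[17,1],[17,2],[20,1],[20,2],[26,4],[29,1],[30,0],[30,6],[33,1],[34,0],[34,6],[37,1],[38,3],[42,1],[43,6],[48,1]]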